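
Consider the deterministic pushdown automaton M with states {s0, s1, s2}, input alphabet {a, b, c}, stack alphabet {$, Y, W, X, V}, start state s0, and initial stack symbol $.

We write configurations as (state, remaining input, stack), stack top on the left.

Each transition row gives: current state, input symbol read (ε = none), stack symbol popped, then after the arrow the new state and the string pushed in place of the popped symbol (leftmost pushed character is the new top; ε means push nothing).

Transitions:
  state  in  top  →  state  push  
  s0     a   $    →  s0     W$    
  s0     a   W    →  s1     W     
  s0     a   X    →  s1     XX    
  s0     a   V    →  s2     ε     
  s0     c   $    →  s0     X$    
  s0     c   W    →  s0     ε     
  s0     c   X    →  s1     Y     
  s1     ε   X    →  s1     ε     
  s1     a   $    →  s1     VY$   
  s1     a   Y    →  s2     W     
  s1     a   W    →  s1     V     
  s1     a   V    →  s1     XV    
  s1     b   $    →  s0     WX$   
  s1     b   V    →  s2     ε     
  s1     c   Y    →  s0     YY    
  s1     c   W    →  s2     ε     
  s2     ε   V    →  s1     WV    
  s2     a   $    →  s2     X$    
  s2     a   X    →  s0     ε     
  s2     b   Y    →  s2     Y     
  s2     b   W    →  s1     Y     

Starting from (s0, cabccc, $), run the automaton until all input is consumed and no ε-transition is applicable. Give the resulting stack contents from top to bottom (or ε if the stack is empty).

(s0, cabccc, $)
  read c, top $: go to s0, push X$ → (s0, abccc, X$)
  read a, top X: go to s1, push XX → (s1, bccc, XX$)
  ε-move, top X: go to s1, push ε → (s1, bccc, X$)
  ε-move, top X: go to s1, push ε → (s1, bccc, $)
  read b, top $: go to s0, push WX$ → (s0, ccc, WX$)
  read c, top W: go to s0, push ε → (s0, cc, X$)
  read c, top X: go to s1, push Y → (s1, c, Y$)
  read c, top Y: go to s0, push YY → (s0, ε, YY$)
All input consumed in state s0 with stack YY$.

YY$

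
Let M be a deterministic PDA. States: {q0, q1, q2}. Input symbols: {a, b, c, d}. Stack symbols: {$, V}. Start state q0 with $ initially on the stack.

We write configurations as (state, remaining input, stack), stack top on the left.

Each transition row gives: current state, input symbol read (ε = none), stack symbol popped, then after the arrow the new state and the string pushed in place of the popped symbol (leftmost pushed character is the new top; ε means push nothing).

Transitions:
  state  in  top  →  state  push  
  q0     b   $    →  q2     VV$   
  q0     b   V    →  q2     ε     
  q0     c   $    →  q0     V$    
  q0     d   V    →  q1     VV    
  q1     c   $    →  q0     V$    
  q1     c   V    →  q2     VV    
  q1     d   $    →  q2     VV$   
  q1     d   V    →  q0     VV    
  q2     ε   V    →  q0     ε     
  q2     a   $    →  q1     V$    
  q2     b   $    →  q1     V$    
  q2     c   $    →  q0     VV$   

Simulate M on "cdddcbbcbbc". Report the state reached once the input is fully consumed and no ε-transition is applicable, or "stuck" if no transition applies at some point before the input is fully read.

q0

(q0, cdddcbbcbbc, $) ⊢ (q0, dddcbbcbbc, V$) ⊢ (q1, ddcbbcbbc, VV$) ⊢ (q0, dcbbcbbc, VVV$) ⊢ (q1, cbbcbbc, VVVV$) ⊢ (q2, bbcbbc, VVVVV$) ⊢ (q0, bbcbbc, VVVV$) ⊢ (q2, bcbbc, VVV$) ⊢ (q0, bcbbc, VV$) ⊢ (q2, cbbc, V$) ⊢ (q0, cbbc, $) ⊢ (q0, bbc, V$) ⊢ (q2, bc, $) ⊢ (q1, c, V$) ⊢ (q2, ε, VV$) ⊢ (q0, ε, V$)
All input consumed; M is in state q0.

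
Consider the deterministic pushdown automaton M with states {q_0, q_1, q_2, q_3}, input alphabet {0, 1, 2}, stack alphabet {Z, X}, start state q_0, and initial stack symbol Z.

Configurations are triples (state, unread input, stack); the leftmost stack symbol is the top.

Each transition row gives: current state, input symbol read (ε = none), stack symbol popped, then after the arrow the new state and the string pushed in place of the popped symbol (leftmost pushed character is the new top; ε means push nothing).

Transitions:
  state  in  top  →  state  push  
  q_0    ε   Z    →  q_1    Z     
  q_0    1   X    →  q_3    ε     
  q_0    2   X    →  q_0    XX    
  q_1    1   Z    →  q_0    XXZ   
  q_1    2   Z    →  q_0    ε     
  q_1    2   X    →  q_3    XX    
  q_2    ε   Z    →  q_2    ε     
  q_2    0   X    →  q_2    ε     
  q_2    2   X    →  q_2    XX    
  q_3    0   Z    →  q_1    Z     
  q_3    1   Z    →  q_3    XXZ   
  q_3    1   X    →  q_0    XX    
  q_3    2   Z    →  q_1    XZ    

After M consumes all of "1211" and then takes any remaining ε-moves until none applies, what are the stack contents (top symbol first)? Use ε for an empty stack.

(q_0, 1211, Z)
  ε-move, top Z: go to q_1, push Z → (q_1, 1211, Z)
  read 1, top Z: go to q_0, push XXZ → (q_0, 211, XXZ)
  read 2, top X: go to q_0, push XX → (q_0, 11, XXXZ)
  read 1, top X: go to q_3, push ε → (q_3, 1, XXZ)
  read 1, top X: go to q_0, push XX → (q_0, ε, XXXZ)
All input consumed in state q_0 with stack XXXZ.

XXXZ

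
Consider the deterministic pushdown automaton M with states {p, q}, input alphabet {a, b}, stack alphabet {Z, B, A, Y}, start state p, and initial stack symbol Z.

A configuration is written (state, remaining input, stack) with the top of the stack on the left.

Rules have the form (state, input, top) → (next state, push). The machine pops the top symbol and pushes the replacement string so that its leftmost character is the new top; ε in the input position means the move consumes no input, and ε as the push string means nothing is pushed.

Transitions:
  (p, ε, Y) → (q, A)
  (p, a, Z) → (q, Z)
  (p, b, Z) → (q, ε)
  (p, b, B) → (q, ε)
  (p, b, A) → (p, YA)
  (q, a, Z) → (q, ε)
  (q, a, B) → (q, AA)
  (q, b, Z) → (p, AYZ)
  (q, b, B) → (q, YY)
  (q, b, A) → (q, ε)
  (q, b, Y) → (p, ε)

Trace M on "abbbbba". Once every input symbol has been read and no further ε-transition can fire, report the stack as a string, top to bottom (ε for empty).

(p, abbbbba, Z)
  read a, top Z: go to q, push Z → (q, bbbbba, Z)
  read b, top Z: go to p, push AYZ → (p, bbbba, AYZ)
  read b, top A: go to p, push YA → (p, bbba, YAYZ)
  ε-move, top Y: go to q, push A → (q, bbba, AAYZ)
  read b, top A: go to q, push ε → (q, bba, AYZ)
  read b, top A: go to q, push ε → (q, ba, YZ)
  read b, top Y: go to p, push ε → (p, a, Z)
  read a, top Z: go to q, push Z → (q, ε, Z)
All input consumed in state q with stack Z.

Z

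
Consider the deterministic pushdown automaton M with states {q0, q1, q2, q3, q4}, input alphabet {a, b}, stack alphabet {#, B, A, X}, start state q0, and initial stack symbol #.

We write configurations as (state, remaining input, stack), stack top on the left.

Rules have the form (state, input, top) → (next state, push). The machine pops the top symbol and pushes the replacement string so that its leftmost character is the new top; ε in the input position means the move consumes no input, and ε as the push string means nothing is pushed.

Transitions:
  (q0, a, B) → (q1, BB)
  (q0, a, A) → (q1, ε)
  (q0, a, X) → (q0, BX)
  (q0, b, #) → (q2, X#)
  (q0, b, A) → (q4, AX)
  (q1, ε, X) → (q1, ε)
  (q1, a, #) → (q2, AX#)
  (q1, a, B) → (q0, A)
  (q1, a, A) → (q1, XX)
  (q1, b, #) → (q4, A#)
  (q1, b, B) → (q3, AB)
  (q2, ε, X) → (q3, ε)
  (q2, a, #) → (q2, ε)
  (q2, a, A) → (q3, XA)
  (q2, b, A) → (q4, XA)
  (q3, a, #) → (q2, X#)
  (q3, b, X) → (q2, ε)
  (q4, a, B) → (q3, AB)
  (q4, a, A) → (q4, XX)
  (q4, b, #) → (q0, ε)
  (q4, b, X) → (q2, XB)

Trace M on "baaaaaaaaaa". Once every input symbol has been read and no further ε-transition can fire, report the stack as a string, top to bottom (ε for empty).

(q0, baaaaaaaaaa, #) ⊢ (q2, aaaaaaaaaa, X#) ⊢ (q3, aaaaaaaaaa, #) ⊢ (q2, aaaaaaaaa, X#) ⊢ (q3, aaaaaaaaa, #) ⊢ (q2, aaaaaaaa, X#) ⊢ (q3, aaaaaaaa, #) ⊢ (q2, aaaaaaa, X#) ⊢ (q3, aaaaaaa, #) ⊢ (q2, aaaaaa, X#) ⊢ (q3, aaaaaa, #) ⊢ (q2, aaaaa, X#) ⊢ (q3, aaaaa, #) ⊢ (q2, aaaa, X#) ⊢ (q3, aaaa, #) ⊢ (q2, aaa, X#) ⊢ (q3, aaa, #) ⊢ (q2, aa, X#) ⊢ (q3, aa, #) ⊢ (q2, a, X#) ⊢ (q3, a, #) ⊢ (q2, ε, X#) ⊢ (q3, ε, #)
All input consumed in state q3 with stack #.

#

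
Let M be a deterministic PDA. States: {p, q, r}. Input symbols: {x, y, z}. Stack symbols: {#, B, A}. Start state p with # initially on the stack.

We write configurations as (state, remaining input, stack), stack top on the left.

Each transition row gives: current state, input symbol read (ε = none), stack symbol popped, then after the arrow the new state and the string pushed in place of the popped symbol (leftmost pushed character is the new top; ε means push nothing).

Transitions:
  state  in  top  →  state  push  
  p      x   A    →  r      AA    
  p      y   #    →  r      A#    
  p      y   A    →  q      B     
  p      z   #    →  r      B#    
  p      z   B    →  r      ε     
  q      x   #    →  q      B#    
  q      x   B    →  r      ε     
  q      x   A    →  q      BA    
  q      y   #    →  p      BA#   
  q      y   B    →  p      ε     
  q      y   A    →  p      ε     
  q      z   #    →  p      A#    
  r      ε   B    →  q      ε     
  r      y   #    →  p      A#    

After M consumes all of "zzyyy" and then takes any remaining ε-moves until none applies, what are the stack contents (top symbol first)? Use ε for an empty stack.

A#

(p, zzyyy, #) ⊢ (r, zyyy, B#) ⊢ (q, zyyy, #) ⊢ (p, yyy, A#) ⊢ (q, yy, B#) ⊢ (p, y, #) ⊢ (r, ε, A#)
All input consumed in state r with stack A#.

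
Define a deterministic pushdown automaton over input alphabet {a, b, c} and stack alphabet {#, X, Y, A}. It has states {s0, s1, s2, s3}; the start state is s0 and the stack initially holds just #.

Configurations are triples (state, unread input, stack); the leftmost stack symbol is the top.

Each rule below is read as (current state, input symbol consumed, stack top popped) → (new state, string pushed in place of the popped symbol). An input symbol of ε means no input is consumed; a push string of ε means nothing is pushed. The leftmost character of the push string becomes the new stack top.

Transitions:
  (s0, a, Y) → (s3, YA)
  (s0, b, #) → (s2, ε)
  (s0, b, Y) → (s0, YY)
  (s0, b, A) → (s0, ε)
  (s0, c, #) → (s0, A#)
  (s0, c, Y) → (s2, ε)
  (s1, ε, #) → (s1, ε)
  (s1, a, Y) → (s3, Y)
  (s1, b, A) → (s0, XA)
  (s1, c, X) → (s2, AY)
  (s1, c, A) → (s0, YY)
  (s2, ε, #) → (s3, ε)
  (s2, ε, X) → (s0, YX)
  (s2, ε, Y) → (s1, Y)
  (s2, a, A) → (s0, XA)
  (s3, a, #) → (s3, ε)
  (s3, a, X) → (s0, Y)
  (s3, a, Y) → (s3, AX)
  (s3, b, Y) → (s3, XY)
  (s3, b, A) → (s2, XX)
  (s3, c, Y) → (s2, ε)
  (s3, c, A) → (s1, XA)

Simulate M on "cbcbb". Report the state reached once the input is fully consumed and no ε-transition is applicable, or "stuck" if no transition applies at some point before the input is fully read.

(s0, cbcbb, #)
  read c, top #: go to s0, push A# → (s0, bcbb, A#)
  read b, top A: go to s0, push ε → (s0, cbb, #)
  read c, top #: go to s0, push A# → (s0, bb, A#)
  read b, top A: go to s0, push ε → (s0, b, #)
  read b, top #: go to s2, push ε → (s2, ε, ε)
All input consumed; M is in state s2.

s2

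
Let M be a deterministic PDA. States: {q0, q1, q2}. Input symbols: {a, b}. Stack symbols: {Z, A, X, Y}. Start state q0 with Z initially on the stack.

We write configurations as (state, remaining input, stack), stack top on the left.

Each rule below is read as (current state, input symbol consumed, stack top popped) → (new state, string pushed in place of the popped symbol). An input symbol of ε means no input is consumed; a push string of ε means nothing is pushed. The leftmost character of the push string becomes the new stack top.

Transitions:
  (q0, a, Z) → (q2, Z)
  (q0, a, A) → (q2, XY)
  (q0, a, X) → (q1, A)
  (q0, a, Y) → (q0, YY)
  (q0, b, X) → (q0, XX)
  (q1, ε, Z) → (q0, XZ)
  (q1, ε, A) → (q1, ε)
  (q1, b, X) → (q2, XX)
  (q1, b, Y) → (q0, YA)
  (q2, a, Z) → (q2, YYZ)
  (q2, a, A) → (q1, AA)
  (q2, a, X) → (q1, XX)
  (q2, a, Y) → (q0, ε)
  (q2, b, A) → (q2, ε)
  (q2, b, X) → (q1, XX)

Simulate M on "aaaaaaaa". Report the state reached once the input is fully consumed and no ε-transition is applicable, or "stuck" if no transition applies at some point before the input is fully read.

q0

(q0, aaaaaaaa, Z)
  read a, top Z: go to q2, push Z → (q2, aaaaaaa, Z)
  read a, top Z: go to q2, push YYZ → (q2, aaaaaa, YYZ)
  read a, top Y: go to q0, push ε → (q0, aaaaa, YZ)
  read a, top Y: go to q0, push YY → (q0, aaaa, YYZ)
  read a, top Y: go to q0, push YY → (q0, aaa, YYYZ)
  read a, top Y: go to q0, push YY → (q0, aa, YYYYZ)
  read a, top Y: go to q0, push YY → (q0, a, YYYYYZ)
  read a, top Y: go to q0, push YY → (q0, ε, YYYYYYZ)
All input consumed; M is in state q0.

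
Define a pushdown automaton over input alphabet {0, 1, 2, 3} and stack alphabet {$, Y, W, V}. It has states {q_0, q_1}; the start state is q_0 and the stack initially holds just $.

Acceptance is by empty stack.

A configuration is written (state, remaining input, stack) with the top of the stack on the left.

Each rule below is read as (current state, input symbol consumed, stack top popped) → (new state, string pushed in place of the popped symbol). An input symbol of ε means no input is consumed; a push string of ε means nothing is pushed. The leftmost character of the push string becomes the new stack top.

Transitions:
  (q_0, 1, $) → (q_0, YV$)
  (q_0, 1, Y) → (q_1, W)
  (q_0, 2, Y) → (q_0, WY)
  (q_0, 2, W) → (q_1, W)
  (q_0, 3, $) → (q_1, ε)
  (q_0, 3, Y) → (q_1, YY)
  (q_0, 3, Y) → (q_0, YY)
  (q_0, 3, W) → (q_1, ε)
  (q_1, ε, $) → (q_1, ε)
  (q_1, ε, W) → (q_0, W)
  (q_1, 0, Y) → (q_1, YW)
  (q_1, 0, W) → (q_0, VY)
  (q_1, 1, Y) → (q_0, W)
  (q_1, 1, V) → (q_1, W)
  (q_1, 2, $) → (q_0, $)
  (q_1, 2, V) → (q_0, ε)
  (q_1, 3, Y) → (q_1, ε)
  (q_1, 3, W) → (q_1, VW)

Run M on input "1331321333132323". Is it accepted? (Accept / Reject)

Accept

One accepting computation: (q_0, 1331321333132323, $) ⊢ (q_0, 331321333132323, YV$) ⊢ (q_1, 31321333132323, YYV$) ⊢ (q_1, 1321333132323, YV$) ⊢ (q_0, 321333132323, WV$) ⊢ (q_1, 21333132323, V$) ⊢ (q_0, 1333132323, $) ⊢ (q_0, 333132323, YV$) ⊢ (q_1, 33132323, YYV$) ⊢ (q_1, 3132323, YV$) ⊢ (q_1, 132323, V$) ⊢ (q_1, 32323, W$) ⊢ (q_1, 2323, VW$) ⊢ (q_0, 323, W$) ⊢ (q_1, 23, $) ⊢ (q_0, 3, $) ⊢ (q_1, ε, ε)
All input consumed and the stack is empty.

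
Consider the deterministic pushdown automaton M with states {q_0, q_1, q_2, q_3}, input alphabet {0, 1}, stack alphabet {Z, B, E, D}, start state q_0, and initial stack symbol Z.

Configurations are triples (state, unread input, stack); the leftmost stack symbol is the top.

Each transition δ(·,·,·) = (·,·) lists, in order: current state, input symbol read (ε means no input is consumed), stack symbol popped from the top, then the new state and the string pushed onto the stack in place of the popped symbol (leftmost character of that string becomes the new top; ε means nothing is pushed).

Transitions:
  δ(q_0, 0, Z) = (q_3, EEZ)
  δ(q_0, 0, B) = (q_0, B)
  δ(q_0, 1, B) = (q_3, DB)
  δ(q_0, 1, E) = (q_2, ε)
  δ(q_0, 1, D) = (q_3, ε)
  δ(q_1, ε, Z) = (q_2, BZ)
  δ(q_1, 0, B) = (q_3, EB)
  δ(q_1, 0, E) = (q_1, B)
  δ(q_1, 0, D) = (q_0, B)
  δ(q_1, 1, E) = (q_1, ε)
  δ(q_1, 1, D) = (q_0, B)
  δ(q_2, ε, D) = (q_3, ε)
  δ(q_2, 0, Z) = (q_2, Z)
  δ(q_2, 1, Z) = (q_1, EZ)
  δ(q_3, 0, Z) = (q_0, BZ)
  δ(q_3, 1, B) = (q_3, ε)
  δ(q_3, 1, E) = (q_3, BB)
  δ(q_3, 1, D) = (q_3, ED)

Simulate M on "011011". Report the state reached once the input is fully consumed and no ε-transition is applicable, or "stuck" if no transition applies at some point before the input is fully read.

stuck

(q_0, 011011, Z) ⊢ (q_3, 11011, EEZ) ⊢ (q_3, 1011, BBEZ) ⊢ (q_3, 011, BEZ)
No transition for (q_3, 0, top B); M blocks with input 011 remaining.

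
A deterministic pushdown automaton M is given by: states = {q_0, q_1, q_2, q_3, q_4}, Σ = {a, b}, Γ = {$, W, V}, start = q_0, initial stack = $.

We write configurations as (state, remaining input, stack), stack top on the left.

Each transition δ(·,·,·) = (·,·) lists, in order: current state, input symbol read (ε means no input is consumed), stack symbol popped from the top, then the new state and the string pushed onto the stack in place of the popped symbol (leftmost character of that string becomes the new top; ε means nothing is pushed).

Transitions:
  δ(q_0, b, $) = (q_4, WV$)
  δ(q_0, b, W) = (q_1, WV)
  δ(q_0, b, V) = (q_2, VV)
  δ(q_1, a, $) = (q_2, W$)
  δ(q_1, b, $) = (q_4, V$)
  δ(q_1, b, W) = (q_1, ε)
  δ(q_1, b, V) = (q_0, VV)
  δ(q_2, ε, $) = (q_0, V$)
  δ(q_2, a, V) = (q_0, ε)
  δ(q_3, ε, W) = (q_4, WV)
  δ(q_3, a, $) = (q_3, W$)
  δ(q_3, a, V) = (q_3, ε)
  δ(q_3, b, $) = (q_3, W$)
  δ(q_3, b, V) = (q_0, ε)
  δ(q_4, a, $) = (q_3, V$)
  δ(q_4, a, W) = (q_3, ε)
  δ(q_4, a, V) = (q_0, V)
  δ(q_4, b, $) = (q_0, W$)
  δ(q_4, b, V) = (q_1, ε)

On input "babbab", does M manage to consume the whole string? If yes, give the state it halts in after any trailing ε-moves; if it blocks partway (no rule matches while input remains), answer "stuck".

q_0

(q_0, babbab, $)
  read b, top $: go to q_4, push WV$ → (q_4, abbab, WV$)
  read a, top W: go to q_3, push ε → (q_3, bbab, V$)
  read b, top V: go to q_0, push ε → (q_0, bab, $)
  read b, top $: go to q_4, push WV$ → (q_4, ab, WV$)
  read a, top W: go to q_3, push ε → (q_3, b, V$)
  read b, top V: go to q_0, push ε → (q_0, ε, $)
All input consumed; M is in state q_0.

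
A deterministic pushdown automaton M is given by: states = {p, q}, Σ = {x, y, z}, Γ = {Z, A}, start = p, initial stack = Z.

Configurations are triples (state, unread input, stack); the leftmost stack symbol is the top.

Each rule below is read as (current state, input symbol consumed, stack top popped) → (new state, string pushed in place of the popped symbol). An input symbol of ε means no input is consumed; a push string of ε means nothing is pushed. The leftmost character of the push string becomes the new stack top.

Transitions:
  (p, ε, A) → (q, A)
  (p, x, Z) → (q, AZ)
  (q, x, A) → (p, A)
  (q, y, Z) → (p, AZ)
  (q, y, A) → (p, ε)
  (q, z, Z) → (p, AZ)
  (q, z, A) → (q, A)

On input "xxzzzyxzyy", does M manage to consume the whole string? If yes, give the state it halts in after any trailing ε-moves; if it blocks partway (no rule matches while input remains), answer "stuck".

(p, xxzzzyxzyy, Z)
  read x, top Z: go to q, push AZ → (q, xzzzyxzyy, AZ)
  read x, top A: go to p, push A → (p, zzzyxzyy, AZ)
  ε-move, top A: go to q, push A → (q, zzzyxzyy, AZ)
  read z, top A: go to q, push A → (q, zzyxzyy, AZ)
  read z, top A: go to q, push A → (q, zyxzyy, AZ)
  read z, top A: go to q, push A → (q, yxzyy, AZ)
  read y, top A: go to p, push ε → (p, xzyy, Z)
  read x, top Z: go to q, push AZ → (q, zyy, AZ)
  read z, top A: go to q, push A → (q, yy, AZ)
  read y, top A: go to p, push ε → (p, y, Z)
No transition for (p, y, top Z); M blocks with input y remaining.

stuck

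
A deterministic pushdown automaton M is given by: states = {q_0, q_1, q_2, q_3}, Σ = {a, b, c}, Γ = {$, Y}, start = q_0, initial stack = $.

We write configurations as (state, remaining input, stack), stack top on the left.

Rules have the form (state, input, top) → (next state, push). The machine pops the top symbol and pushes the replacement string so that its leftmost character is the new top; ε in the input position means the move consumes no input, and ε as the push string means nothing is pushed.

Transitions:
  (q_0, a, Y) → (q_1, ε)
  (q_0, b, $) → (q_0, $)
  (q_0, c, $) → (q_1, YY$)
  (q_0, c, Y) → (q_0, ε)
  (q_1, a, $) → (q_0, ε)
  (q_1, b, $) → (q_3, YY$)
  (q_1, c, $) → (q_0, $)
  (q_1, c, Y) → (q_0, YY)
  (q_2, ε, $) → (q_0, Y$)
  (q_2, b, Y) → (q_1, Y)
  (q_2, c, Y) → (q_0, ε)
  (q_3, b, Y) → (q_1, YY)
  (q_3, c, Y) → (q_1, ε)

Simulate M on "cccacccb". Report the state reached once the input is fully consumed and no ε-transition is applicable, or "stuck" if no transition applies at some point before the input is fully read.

(q_0, cccacccb, $) ⊢ (q_1, ccacccb, YY$) ⊢ (q_0, cacccb, YYY$) ⊢ (q_0, acccb, YY$) ⊢ (q_1, cccb, Y$) ⊢ (q_0, ccb, YY$) ⊢ (q_0, cb, Y$) ⊢ (q_0, b, $) ⊢ (q_0, ε, $)
All input consumed; M is in state q_0.

q_0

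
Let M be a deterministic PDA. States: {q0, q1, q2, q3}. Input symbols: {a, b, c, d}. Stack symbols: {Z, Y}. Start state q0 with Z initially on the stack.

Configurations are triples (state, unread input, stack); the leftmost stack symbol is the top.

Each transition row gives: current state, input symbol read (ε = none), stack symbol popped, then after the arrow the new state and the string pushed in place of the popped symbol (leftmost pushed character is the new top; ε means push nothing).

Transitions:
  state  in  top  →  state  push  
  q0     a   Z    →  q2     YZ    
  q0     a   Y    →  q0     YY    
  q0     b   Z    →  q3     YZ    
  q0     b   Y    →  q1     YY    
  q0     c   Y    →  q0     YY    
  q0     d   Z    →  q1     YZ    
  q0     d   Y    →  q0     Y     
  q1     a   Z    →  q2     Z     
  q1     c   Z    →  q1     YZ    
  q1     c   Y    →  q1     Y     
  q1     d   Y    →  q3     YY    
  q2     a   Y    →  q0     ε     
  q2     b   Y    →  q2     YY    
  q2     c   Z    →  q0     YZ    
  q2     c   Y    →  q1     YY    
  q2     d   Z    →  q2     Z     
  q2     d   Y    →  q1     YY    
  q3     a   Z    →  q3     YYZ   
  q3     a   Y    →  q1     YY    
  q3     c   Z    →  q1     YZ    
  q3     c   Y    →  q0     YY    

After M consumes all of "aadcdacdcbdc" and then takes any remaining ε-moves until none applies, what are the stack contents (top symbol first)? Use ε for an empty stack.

YYYYYYYYZ

(q0, aadcdacdcbdc, Z)
  read a, top Z: go to q2, push YZ → (q2, adcdacdcbdc, YZ)
  read a, top Y: go to q0, push ε → (q0, dcdacdcbdc, Z)
  read d, top Z: go to q1, push YZ → (q1, cdacdcbdc, YZ)
  read c, top Y: go to q1, push Y → (q1, dacdcbdc, YZ)
  read d, top Y: go to q3, push YY → (q3, acdcbdc, YYZ)
  read a, top Y: go to q1, push YY → (q1, cdcbdc, YYYZ)
  read c, top Y: go to q1, push Y → (q1, dcbdc, YYYZ)
  read d, top Y: go to q3, push YY → (q3, cbdc, YYYYZ)
  read c, top Y: go to q0, push YY → (q0, bdc, YYYYYZ)
  read b, top Y: go to q1, push YY → (q1, dc, YYYYYYZ)
  read d, top Y: go to q3, push YY → (q3, c, YYYYYYYZ)
  read c, top Y: go to q0, push YY → (q0, ε, YYYYYYYYZ)
All input consumed in state q0 with stack YYYYYYYYZ.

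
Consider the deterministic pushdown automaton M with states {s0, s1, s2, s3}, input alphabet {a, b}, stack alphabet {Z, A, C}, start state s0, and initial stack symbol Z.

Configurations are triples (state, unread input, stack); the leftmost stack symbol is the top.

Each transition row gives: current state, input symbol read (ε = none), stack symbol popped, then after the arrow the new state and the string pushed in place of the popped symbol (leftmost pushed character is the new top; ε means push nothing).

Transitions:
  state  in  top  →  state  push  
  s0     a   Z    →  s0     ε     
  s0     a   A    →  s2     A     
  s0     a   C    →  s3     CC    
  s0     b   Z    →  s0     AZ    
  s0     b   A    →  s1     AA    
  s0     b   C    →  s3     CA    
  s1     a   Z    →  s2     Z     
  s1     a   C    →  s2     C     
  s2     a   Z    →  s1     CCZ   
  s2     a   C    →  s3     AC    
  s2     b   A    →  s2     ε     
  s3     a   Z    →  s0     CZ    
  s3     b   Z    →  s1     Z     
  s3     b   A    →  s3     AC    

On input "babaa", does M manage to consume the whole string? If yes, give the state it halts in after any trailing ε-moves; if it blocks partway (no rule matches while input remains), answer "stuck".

(s0, babaa, Z)
  read b, top Z: go to s0, push AZ → (s0, abaa, AZ)
  read a, top A: go to s2, push A → (s2, baa, AZ)
  read b, top A: go to s2, push ε → (s2, aa, Z)
  read a, top Z: go to s1, push CCZ → (s1, a, CCZ)
  read a, top C: go to s2, push C → (s2, ε, CCZ)
All input consumed; M is in state s2.

s2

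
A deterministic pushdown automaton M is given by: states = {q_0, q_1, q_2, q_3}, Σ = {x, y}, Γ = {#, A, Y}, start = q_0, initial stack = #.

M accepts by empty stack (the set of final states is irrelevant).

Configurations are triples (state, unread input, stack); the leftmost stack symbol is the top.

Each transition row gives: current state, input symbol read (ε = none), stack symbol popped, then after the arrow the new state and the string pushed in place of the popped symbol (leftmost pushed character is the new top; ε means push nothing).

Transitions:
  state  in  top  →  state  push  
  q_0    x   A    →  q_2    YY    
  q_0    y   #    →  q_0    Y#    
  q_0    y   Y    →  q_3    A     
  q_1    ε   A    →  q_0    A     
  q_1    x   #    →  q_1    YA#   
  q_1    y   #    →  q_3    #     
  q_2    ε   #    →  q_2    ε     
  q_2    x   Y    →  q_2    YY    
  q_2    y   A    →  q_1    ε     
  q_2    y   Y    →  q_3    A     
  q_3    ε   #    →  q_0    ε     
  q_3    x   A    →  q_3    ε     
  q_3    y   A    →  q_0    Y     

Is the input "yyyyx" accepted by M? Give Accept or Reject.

Accept

(q_0, yyyyx, #)
  read y, top #: go to q_0, push Y# → (q_0, yyyx, Y#)
  read y, top Y: go to q_3, push A → (q_3, yyx, A#)
  read y, top A: go to q_0, push Y → (q_0, yx, Y#)
  read y, top Y: go to q_3, push A → (q_3, x, A#)
  read x, top A: go to q_3, push ε → (q_3, ε, #)
  ε-move, top #: go to q_0, push ε → (q_0, ε, ε)
All input consumed and the stack is empty.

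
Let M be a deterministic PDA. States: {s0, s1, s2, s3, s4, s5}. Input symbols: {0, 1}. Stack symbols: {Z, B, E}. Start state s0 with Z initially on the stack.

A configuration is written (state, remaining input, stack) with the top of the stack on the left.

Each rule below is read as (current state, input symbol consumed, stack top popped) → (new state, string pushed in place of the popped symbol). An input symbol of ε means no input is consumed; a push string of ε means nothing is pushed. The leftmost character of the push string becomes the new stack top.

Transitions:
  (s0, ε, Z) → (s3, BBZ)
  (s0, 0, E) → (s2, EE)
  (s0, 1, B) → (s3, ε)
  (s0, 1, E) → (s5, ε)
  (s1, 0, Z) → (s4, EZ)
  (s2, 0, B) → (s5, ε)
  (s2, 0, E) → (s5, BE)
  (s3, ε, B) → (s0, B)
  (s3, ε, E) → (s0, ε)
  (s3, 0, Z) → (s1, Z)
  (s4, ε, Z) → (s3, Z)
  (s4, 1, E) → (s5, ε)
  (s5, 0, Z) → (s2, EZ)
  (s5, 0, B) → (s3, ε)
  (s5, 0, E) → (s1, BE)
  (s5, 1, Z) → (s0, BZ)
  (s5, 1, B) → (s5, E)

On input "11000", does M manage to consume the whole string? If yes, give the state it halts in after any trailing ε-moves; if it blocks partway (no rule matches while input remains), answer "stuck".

(s0, 11000, Z) ⊢ (s3, 11000, BBZ) ⊢ (s0, 11000, BBZ) ⊢ (s3, 1000, BZ) ⊢ (s0, 1000, BZ) ⊢ (s3, 000, Z) ⊢ (s1, 00, Z) ⊢ (s4, 0, EZ)
No transition for (s4, 0, top E); M blocks with input 0 remaining.

stuck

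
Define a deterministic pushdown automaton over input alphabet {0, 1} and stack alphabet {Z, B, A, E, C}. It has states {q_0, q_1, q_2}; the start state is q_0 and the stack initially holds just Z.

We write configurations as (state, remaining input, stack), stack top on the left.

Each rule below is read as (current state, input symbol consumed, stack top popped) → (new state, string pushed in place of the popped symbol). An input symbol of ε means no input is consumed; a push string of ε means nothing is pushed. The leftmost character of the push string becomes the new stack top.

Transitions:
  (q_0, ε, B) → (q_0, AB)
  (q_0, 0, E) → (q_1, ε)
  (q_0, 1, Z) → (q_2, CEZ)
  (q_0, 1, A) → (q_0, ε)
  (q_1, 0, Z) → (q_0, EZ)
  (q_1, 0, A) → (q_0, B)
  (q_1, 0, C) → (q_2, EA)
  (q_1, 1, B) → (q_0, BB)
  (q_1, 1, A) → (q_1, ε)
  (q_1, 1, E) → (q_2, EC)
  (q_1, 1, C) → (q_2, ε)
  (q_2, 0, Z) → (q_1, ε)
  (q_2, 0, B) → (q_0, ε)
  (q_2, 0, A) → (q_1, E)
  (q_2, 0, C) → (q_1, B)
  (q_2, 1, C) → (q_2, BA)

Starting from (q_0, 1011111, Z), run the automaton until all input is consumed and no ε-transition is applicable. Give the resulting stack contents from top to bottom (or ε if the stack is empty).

(q_0, 1011111, Z) ⊢ (q_2, 011111, CEZ) ⊢ (q_1, 11111, BEZ) ⊢ (q_0, 1111, BBEZ) ⊢ (q_0, 1111, ABBEZ) ⊢ (q_0, 111, BBEZ) ⊢ (q_0, 111, ABBEZ) ⊢ (q_0, 11, BBEZ) ⊢ (q_0, 11, ABBEZ) ⊢ (q_0, 1, BBEZ) ⊢ (q_0, 1, ABBEZ) ⊢ (q_0, ε, BBEZ) ⊢ (q_0, ε, ABBEZ)
All input consumed in state q_0 with stack ABBEZ.

ABBEZ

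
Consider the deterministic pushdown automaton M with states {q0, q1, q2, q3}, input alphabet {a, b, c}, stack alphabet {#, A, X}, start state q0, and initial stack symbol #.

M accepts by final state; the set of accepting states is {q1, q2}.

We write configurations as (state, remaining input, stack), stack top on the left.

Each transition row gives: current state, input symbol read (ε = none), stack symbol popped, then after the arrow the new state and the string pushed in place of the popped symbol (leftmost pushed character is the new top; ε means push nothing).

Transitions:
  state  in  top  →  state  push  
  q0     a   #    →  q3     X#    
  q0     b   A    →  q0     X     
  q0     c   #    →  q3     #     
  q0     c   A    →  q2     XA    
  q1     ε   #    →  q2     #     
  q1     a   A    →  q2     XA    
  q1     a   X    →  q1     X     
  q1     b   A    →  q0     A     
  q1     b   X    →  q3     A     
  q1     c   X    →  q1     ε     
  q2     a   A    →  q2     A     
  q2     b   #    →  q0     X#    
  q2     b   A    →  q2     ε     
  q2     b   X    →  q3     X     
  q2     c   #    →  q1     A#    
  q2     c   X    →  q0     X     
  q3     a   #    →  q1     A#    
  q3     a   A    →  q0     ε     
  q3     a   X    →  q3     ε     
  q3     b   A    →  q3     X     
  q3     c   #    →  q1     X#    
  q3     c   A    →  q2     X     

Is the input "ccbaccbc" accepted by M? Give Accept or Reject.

(q0, ccbaccbc, #)
  read c, top #: go to q3, push # → (q3, cbaccbc, #)
  read c, top #: go to q1, push X# → (q1, baccbc, X#)
  read b, top X: go to q3, push A → (q3, accbc, A#)
  read a, top A: go to q0, push ε → (q0, ccbc, #)
  read c, top #: go to q3, push # → (q3, cbc, #)
  read c, top #: go to q1, push X# → (q1, bc, X#)
  read b, top X: go to q3, push A → (q3, c, A#)
  read c, top A: go to q2, push X → (q2, ε, X#)
All input consumed; state q2 ∈ F.

Accept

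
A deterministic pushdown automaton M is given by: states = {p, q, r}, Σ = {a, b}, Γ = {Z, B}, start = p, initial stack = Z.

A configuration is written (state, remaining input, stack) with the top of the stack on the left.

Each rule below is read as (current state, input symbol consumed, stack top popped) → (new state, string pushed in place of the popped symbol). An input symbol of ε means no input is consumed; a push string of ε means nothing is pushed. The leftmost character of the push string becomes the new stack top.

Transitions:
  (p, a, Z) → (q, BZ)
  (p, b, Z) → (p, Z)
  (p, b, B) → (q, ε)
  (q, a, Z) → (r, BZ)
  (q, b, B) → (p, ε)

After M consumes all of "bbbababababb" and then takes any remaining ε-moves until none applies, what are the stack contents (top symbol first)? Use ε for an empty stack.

(p, bbbababababb, Z) ⊢ (p, bbababababb, Z) ⊢ (p, bababababb, Z) ⊢ (p, ababababb, Z) ⊢ (q, babababb, BZ) ⊢ (p, abababb, Z) ⊢ (q, bababb, BZ) ⊢ (p, ababb, Z) ⊢ (q, babb, BZ) ⊢ (p, abb, Z) ⊢ (q, bb, BZ) ⊢ (p, b, Z) ⊢ (p, ε, Z)
All input consumed in state p with stack Z.

Z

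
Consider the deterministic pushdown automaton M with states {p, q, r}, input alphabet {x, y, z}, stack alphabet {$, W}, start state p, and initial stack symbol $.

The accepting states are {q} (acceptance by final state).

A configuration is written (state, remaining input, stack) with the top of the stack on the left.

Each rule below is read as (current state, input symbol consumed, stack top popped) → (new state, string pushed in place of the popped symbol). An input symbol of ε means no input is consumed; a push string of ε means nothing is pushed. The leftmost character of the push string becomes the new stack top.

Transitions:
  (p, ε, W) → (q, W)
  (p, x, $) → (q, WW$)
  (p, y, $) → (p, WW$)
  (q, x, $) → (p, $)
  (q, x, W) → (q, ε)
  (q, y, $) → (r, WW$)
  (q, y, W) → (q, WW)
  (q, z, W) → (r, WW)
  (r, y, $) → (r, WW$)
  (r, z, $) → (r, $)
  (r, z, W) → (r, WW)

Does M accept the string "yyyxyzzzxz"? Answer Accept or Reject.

Reject

(p, yyyxyzzzxz, $)
  read y, top $: go to p, push WW$ → (p, yyxyzzzxz, WW$)
  ε-move, top W: go to q, push W → (q, yyxyzzzxz, WW$)
  read y, top W: go to q, push WW → (q, yxyzzzxz, WWW$)
  read y, top W: go to q, push WW → (q, xyzzzxz, WWWW$)
  read x, top W: go to q, push ε → (q, yzzzxz, WWW$)
  read y, top W: go to q, push WW → (q, zzzxz, WWWW$)
  read z, top W: go to r, push WW → (r, zzxz, WWWWW$)
  read z, top W: go to r, push WW → (r, zxz, WWWWWW$)
  read z, top W: go to r, push WW → (r, xz, WWWWWWW$)
No transition applies at (r, xz, WWWWWWW$); input not fully consumed.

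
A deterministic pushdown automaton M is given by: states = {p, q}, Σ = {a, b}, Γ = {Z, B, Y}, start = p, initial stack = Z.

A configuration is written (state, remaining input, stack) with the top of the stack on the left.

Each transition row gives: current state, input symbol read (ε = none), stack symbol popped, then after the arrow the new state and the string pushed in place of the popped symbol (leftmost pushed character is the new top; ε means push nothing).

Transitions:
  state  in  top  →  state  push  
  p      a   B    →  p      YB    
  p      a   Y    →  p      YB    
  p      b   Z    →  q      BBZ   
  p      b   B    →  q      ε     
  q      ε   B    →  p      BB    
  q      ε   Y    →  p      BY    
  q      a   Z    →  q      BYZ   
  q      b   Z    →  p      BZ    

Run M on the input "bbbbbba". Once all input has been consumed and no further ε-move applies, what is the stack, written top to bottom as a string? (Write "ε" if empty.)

(p, bbbbbba, Z)
  read b, top Z: go to q, push BBZ → (q, bbbbba, BBZ)
  ε-move, top B: go to p, push BB → (p, bbbbba, BBBZ)
  read b, top B: go to q, push ε → (q, bbbba, BBZ)
  ε-move, top B: go to p, push BB → (p, bbbba, BBBZ)
  read b, top B: go to q, push ε → (q, bbba, BBZ)
  ε-move, top B: go to p, push BB → (p, bbba, BBBZ)
  read b, top B: go to q, push ε → (q, bba, BBZ)
  ε-move, top B: go to p, push BB → (p, bba, BBBZ)
  read b, top B: go to q, push ε → (q, ba, BBZ)
  ε-move, top B: go to p, push BB → (p, ba, BBBZ)
  read b, top B: go to q, push ε → (q, a, BBZ)
  ε-move, top B: go to p, push BB → (p, a, BBBZ)
  read a, top B: go to p, push YB → (p, ε, YBBBZ)
All input consumed in state p with stack YBBBZ.

YBBBZ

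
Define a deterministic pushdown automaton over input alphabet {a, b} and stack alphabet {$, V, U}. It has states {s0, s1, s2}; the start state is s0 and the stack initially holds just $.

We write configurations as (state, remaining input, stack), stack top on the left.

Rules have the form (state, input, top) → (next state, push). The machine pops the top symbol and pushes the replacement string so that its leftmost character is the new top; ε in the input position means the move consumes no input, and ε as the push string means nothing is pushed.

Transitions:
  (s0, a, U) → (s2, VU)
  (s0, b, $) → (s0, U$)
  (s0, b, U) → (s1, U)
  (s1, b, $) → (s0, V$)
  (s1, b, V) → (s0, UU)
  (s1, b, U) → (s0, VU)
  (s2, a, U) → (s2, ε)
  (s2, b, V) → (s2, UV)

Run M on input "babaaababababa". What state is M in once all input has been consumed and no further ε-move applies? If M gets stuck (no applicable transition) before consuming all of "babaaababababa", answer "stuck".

(s0, babaaababababa, $) ⊢ (s0, abaaababababa, U$) ⊢ (s2, baaababababa, VU$) ⊢ (s2, aaababababa, UVU$) ⊢ (s2, aababababa, VU$)
No transition for (s2, a, top V); M blocks with input aababababa remaining.

stuck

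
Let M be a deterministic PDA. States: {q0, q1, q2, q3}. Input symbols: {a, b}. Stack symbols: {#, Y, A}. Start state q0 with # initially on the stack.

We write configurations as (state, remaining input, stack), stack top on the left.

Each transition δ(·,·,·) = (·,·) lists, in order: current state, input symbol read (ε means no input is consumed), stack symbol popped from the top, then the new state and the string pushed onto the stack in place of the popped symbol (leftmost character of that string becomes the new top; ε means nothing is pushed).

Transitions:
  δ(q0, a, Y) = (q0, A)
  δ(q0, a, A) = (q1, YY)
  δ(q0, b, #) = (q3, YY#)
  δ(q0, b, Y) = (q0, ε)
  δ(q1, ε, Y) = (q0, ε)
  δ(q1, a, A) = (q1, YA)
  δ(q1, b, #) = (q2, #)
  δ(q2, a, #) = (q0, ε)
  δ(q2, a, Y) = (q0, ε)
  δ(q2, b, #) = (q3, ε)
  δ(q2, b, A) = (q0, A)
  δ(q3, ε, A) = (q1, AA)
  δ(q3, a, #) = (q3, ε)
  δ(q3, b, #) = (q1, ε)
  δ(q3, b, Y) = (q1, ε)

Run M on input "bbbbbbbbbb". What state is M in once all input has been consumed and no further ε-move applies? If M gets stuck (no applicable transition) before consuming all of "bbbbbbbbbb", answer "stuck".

q0

(q0, bbbbbbbbbb, #)
  read b, top #: go to q3, push YY# → (q3, bbbbbbbbb, YY#)
  read b, top Y: go to q1, push ε → (q1, bbbbbbbb, Y#)
  ε-move, top Y: go to q0, push ε → (q0, bbbbbbbb, #)
  read b, top #: go to q3, push YY# → (q3, bbbbbbb, YY#)
  read b, top Y: go to q1, push ε → (q1, bbbbbb, Y#)
  ε-move, top Y: go to q0, push ε → (q0, bbbbbb, #)
  read b, top #: go to q3, push YY# → (q3, bbbbb, YY#)
  read b, top Y: go to q1, push ε → (q1, bbbb, Y#)
  ε-move, top Y: go to q0, push ε → (q0, bbbb, #)
  read b, top #: go to q3, push YY# → (q3, bbb, YY#)
  read b, top Y: go to q1, push ε → (q1, bb, Y#)
  ε-move, top Y: go to q0, push ε → (q0, bb, #)
  read b, top #: go to q3, push YY# → (q3, b, YY#)
  read b, top Y: go to q1, push ε → (q1, ε, Y#)
  ε-move, top Y: go to q0, push ε → (q0, ε, #)
All input consumed; M is in state q0.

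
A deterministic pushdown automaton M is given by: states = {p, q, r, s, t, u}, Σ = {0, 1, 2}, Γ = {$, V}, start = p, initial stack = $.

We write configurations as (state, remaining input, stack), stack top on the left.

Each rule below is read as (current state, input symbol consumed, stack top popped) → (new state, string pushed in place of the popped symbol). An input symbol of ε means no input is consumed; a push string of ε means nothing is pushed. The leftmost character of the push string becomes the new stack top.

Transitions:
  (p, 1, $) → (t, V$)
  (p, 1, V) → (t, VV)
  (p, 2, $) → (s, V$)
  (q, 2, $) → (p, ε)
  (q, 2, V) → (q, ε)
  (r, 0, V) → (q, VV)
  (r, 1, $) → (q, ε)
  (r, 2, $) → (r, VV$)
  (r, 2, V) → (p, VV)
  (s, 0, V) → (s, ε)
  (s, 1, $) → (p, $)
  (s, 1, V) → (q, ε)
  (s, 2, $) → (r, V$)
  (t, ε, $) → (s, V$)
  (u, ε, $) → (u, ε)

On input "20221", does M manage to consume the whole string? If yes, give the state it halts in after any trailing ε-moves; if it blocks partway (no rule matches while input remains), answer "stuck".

(p, 20221, $)
  read 2, top $: go to s, push V$ → (s, 0221, V$)
  read 0, top V: go to s, push ε → (s, 221, $)
  read 2, top $: go to r, push V$ → (r, 21, V$)
  read 2, top V: go to p, push VV → (p, 1, VV$)
  read 1, top V: go to t, push VV → (t, ε, VVV$)
All input consumed; M is in state t.

t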